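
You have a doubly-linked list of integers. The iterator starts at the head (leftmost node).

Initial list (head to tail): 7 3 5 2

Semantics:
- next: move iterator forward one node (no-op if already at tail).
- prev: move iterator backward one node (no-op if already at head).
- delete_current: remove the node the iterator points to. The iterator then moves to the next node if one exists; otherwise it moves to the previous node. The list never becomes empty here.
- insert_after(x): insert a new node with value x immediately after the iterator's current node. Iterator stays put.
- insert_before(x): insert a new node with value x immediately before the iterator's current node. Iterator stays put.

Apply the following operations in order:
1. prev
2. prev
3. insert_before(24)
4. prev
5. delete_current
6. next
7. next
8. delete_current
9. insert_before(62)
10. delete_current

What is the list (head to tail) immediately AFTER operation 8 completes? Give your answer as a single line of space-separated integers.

Answer: 7 3 2

Derivation:
After 1 (prev): list=[7, 3, 5, 2] cursor@7
After 2 (prev): list=[7, 3, 5, 2] cursor@7
After 3 (insert_before(24)): list=[24, 7, 3, 5, 2] cursor@7
After 4 (prev): list=[24, 7, 3, 5, 2] cursor@24
After 5 (delete_current): list=[7, 3, 5, 2] cursor@7
After 6 (next): list=[7, 3, 5, 2] cursor@3
After 7 (next): list=[7, 3, 5, 2] cursor@5
After 8 (delete_current): list=[7, 3, 2] cursor@2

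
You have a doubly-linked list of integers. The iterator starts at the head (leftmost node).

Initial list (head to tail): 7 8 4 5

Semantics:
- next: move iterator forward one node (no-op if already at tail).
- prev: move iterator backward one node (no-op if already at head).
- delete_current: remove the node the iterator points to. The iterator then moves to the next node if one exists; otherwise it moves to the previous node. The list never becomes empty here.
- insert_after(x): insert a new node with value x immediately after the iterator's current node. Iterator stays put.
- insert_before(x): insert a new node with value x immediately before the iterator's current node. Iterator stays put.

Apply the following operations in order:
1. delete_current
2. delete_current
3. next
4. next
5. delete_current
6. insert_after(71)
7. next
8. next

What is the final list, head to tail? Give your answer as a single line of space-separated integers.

After 1 (delete_current): list=[8, 4, 5] cursor@8
After 2 (delete_current): list=[4, 5] cursor@4
After 3 (next): list=[4, 5] cursor@5
After 4 (next): list=[4, 5] cursor@5
After 5 (delete_current): list=[4] cursor@4
After 6 (insert_after(71)): list=[4, 71] cursor@4
After 7 (next): list=[4, 71] cursor@71
After 8 (next): list=[4, 71] cursor@71

Answer: 4 71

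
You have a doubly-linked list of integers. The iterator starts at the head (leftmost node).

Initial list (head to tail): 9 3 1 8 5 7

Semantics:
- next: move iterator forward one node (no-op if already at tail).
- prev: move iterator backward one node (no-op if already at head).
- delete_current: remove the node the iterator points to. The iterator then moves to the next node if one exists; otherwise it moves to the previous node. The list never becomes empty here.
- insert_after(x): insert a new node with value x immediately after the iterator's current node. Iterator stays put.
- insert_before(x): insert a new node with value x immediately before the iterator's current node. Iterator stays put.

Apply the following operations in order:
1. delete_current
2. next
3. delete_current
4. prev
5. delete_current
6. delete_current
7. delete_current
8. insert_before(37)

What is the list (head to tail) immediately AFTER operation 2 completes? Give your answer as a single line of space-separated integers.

After 1 (delete_current): list=[3, 1, 8, 5, 7] cursor@3
After 2 (next): list=[3, 1, 8, 5, 7] cursor@1

Answer: 3 1 8 5 7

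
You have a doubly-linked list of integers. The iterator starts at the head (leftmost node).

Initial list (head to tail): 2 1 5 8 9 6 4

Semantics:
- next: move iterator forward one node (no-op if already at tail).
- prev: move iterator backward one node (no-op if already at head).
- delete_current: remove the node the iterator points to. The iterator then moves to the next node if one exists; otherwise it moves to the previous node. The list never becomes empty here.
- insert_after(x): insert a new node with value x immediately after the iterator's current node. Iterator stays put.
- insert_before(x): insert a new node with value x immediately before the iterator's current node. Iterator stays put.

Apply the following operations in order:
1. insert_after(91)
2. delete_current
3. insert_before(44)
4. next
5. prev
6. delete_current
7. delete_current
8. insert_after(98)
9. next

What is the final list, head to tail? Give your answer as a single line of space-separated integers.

Answer: 44 5 98 8 9 6 4

Derivation:
After 1 (insert_after(91)): list=[2, 91, 1, 5, 8, 9, 6, 4] cursor@2
After 2 (delete_current): list=[91, 1, 5, 8, 9, 6, 4] cursor@91
After 3 (insert_before(44)): list=[44, 91, 1, 5, 8, 9, 6, 4] cursor@91
After 4 (next): list=[44, 91, 1, 5, 8, 9, 6, 4] cursor@1
After 5 (prev): list=[44, 91, 1, 5, 8, 9, 6, 4] cursor@91
After 6 (delete_current): list=[44, 1, 5, 8, 9, 6, 4] cursor@1
After 7 (delete_current): list=[44, 5, 8, 9, 6, 4] cursor@5
After 8 (insert_after(98)): list=[44, 5, 98, 8, 9, 6, 4] cursor@5
After 9 (next): list=[44, 5, 98, 8, 9, 6, 4] cursor@98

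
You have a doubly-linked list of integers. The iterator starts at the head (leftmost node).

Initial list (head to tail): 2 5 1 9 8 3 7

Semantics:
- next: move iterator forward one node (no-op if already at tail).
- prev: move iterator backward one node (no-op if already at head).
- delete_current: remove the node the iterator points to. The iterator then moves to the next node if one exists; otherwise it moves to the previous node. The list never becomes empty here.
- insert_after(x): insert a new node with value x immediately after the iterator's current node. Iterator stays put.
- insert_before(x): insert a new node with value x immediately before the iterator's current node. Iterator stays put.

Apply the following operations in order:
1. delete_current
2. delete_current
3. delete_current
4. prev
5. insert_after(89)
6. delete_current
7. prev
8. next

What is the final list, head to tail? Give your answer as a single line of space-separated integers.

After 1 (delete_current): list=[5, 1, 9, 8, 3, 7] cursor@5
After 2 (delete_current): list=[1, 9, 8, 3, 7] cursor@1
After 3 (delete_current): list=[9, 8, 3, 7] cursor@9
After 4 (prev): list=[9, 8, 3, 7] cursor@9
After 5 (insert_after(89)): list=[9, 89, 8, 3, 7] cursor@9
After 6 (delete_current): list=[89, 8, 3, 7] cursor@89
After 7 (prev): list=[89, 8, 3, 7] cursor@89
After 8 (next): list=[89, 8, 3, 7] cursor@8

Answer: 89 8 3 7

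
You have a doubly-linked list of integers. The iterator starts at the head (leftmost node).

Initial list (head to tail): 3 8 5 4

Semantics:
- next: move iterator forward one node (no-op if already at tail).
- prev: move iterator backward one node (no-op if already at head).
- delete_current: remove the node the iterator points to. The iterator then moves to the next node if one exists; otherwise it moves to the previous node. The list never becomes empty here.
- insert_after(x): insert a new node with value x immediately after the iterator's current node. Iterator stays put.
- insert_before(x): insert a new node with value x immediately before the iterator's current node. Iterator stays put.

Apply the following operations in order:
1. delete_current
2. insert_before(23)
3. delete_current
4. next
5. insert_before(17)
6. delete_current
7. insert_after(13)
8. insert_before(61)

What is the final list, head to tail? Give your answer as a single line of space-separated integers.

Answer: 23 5 61 17 13

Derivation:
After 1 (delete_current): list=[8, 5, 4] cursor@8
After 2 (insert_before(23)): list=[23, 8, 5, 4] cursor@8
After 3 (delete_current): list=[23, 5, 4] cursor@5
After 4 (next): list=[23, 5, 4] cursor@4
After 5 (insert_before(17)): list=[23, 5, 17, 4] cursor@4
After 6 (delete_current): list=[23, 5, 17] cursor@17
After 7 (insert_after(13)): list=[23, 5, 17, 13] cursor@17
After 8 (insert_before(61)): list=[23, 5, 61, 17, 13] cursor@17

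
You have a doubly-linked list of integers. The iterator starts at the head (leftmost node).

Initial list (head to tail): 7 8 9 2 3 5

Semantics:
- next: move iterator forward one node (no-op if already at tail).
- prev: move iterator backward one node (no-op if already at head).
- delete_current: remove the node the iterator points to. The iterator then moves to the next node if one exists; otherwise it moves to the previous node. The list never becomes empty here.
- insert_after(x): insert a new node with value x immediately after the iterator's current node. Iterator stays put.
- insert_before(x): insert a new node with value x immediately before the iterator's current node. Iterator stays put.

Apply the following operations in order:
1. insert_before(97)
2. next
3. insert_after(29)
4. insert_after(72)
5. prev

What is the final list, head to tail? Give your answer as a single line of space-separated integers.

After 1 (insert_before(97)): list=[97, 7, 8, 9, 2, 3, 5] cursor@7
After 2 (next): list=[97, 7, 8, 9, 2, 3, 5] cursor@8
After 3 (insert_after(29)): list=[97, 7, 8, 29, 9, 2, 3, 5] cursor@8
After 4 (insert_after(72)): list=[97, 7, 8, 72, 29, 9, 2, 3, 5] cursor@8
After 5 (prev): list=[97, 7, 8, 72, 29, 9, 2, 3, 5] cursor@7

Answer: 97 7 8 72 29 9 2 3 5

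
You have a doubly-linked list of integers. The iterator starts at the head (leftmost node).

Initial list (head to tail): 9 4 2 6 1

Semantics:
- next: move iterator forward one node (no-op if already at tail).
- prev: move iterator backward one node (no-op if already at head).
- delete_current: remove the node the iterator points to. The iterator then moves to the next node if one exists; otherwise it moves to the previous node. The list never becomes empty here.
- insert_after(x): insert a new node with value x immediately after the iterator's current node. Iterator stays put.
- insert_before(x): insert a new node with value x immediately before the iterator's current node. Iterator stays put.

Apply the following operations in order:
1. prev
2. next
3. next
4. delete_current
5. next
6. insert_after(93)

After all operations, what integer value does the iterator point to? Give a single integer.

After 1 (prev): list=[9, 4, 2, 6, 1] cursor@9
After 2 (next): list=[9, 4, 2, 6, 1] cursor@4
After 3 (next): list=[9, 4, 2, 6, 1] cursor@2
After 4 (delete_current): list=[9, 4, 6, 1] cursor@6
After 5 (next): list=[9, 4, 6, 1] cursor@1
After 6 (insert_after(93)): list=[9, 4, 6, 1, 93] cursor@1

Answer: 1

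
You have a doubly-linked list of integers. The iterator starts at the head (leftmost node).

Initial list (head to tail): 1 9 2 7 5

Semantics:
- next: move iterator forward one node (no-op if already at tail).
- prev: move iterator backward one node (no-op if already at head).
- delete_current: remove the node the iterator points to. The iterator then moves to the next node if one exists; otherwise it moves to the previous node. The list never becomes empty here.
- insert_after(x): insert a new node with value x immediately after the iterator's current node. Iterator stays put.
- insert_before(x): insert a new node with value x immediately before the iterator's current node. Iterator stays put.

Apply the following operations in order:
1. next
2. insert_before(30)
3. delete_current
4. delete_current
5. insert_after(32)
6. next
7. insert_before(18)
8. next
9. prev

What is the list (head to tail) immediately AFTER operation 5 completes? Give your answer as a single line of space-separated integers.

Answer: 1 30 7 32 5

Derivation:
After 1 (next): list=[1, 9, 2, 7, 5] cursor@9
After 2 (insert_before(30)): list=[1, 30, 9, 2, 7, 5] cursor@9
After 3 (delete_current): list=[1, 30, 2, 7, 5] cursor@2
After 4 (delete_current): list=[1, 30, 7, 5] cursor@7
After 5 (insert_after(32)): list=[1, 30, 7, 32, 5] cursor@7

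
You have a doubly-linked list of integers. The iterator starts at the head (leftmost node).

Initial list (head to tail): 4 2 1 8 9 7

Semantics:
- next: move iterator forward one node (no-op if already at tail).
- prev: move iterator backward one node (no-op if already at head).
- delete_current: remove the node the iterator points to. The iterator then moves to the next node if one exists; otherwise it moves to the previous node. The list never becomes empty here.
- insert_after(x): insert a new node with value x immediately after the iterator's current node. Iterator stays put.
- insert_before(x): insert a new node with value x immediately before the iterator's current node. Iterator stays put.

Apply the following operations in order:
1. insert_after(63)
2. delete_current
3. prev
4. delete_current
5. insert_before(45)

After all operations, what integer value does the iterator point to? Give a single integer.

After 1 (insert_after(63)): list=[4, 63, 2, 1, 8, 9, 7] cursor@4
After 2 (delete_current): list=[63, 2, 1, 8, 9, 7] cursor@63
After 3 (prev): list=[63, 2, 1, 8, 9, 7] cursor@63
After 4 (delete_current): list=[2, 1, 8, 9, 7] cursor@2
After 5 (insert_before(45)): list=[45, 2, 1, 8, 9, 7] cursor@2

Answer: 2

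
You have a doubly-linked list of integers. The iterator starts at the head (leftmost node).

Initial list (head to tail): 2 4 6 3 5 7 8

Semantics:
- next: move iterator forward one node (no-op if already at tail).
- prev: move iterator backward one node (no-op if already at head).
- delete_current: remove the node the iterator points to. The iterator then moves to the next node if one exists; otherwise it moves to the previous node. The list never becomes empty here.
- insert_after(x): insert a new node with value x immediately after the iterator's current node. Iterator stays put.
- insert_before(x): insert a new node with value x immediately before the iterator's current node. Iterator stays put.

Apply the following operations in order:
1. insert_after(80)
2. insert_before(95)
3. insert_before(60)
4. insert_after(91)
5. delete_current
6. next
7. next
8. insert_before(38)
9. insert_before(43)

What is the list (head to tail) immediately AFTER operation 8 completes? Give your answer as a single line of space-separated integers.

Answer: 95 60 91 80 38 4 6 3 5 7 8

Derivation:
After 1 (insert_after(80)): list=[2, 80, 4, 6, 3, 5, 7, 8] cursor@2
After 2 (insert_before(95)): list=[95, 2, 80, 4, 6, 3, 5, 7, 8] cursor@2
After 3 (insert_before(60)): list=[95, 60, 2, 80, 4, 6, 3, 5, 7, 8] cursor@2
After 4 (insert_after(91)): list=[95, 60, 2, 91, 80, 4, 6, 3, 5, 7, 8] cursor@2
After 5 (delete_current): list=[95, 60, 91, 80, 4, 6, 3, 5, 7, 8] cursor@91
After 6 (next): list=[95, 60, 91, 80, 4, 6, 3, 5, 7, 8] cursor@80
After 7 (next): list=[95, 60, 91, 80, 4, 6, 3, 5, 7, 8] cursor@4
After 8 (insert_before(38)): list=[95, 60, 91, 80, 38, 4, 6, 3, 5, 7, 8] cursor@4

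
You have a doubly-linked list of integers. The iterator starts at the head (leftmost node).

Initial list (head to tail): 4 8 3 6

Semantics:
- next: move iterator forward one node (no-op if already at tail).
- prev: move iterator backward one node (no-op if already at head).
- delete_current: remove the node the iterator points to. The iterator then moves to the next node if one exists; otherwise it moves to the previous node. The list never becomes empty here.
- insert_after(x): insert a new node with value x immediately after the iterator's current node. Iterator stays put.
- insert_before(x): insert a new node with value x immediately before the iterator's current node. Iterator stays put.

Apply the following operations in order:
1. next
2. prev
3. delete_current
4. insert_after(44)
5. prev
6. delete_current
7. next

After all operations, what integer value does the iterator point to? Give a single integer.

After 1 (next): list=[4, 8, 3, 6] cursor@8
After 2 (prev): list=[4, 8, 3, 6] cursor@4
After 3 (delete_current): list=[8, 3, 6] cursor@8
After 4 (insert_after(44)): list=[8, 44, 3, 6] cursor@8
After 5 (prev): list=[8, 44, 3, 6] cursor@8
After 6 (delete_current): list=[44, 3, 6] cursor@44
After 7 (next): list=[44, 3, 6] cursor@3

Answer: 3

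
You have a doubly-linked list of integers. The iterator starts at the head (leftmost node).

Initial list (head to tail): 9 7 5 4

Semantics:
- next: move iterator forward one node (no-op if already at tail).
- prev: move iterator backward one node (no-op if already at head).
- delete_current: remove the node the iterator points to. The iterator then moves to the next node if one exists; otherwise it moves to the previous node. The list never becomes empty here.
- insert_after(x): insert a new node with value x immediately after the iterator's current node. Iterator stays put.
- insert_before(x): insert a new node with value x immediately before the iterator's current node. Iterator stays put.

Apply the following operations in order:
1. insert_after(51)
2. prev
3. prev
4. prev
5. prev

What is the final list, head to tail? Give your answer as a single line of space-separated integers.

Answer: 9 51 7 5 4

Derivation:
After 1 (insert_after(51)): list=[9, 51, 7, 5, 4] cursor@9
After 2 (prev): list=[9, 51, 7, 5, 4] cursor@9
After 3 (prev): list=[9, 51, 7, 5, 4] cursor@9
After 4 (prev): list=[9, 51, 7, 5, 4] cursor@9
After 5 (prev): list=[9, 51, 7, 5, 4] cursor@9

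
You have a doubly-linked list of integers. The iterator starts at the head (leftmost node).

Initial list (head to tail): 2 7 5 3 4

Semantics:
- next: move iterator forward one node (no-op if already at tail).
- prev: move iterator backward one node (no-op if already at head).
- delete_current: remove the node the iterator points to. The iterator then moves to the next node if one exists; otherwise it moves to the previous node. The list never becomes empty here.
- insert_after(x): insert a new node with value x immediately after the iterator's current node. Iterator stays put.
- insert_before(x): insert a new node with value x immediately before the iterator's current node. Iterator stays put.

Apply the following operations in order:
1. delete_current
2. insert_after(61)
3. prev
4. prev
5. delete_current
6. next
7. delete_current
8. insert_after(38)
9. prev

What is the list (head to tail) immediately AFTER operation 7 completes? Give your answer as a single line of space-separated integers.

After 1 (delete_current): list=[7, 5, 3, 4] cursor@7
After 2 (insert_after(61)): list=[7, 61, 5, 3, 4] cursor@7
After 3 (prev): list=[7, 61, 5, 3, 4] cursor@7
After 4 (prev): list=[7, 61, 5, 3, 4] cursor@7
After 5 (delete_current): list=[61, 5, 3, 4] cursor@61
After 6 (next): list=[61, 5, 3, 4] cursor@5
After 7 (delete_current): list=[61, 3, 4] cursor@3

Answer: 61 3 4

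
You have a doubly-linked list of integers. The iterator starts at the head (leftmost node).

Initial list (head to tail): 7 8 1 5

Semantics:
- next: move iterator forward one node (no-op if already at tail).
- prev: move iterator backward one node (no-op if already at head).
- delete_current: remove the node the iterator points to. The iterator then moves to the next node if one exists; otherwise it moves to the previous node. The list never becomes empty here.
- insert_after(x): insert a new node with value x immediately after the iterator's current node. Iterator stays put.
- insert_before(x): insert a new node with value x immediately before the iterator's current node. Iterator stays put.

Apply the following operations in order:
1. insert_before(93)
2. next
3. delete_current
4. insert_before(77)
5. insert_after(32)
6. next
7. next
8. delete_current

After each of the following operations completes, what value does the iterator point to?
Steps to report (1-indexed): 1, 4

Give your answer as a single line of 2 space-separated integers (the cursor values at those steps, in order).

After 1 (insert_before(93)): list=[93, 7, 8, 1, 5] cursor@7
After 2 (next): list=[93, 7, 8, 1, 5] cursor@8
After 3 (delete_current): list=[93, 7, 1, 5] cursor@1
After 4 (insert_before(77)): list=[93, 7, 77, 1, 5] cursor@1
After 5 (insert_after(32)): list=[93, 7, 77, 1, 32, 5] cursor@1
After 6 (next): list=[93, 7, 77, 1, 32, 5] cursor@32
After 7 (next): list=[93, 7, 77, 1, 32, 5] cursor@5
After 8 (delete_current): list=[93, 7, 77, 1, 32] cursor@32

Answer: 7 1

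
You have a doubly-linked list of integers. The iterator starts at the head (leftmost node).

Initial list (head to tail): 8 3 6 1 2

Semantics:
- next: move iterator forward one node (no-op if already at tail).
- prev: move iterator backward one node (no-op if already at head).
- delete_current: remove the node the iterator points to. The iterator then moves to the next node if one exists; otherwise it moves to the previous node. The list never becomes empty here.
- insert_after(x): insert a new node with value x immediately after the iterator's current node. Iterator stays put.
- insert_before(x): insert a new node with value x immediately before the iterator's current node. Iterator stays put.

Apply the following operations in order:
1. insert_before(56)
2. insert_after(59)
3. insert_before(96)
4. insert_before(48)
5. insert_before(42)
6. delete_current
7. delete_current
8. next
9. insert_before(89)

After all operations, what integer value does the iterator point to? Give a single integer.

After 1 (insert_before(56)): list=[56, 8, 3, 6, 1, 2] cursor@8
After 2 (insert_after(59)): list=[56, 8, 59, 3, 6, 1, 2] cursor@8
After 3 (insert_before(96)): list=[56, 96, 8, 59, 3, 6, 1, 2] cursor@8
After 4 (insert_before(48)): list=[56, 96, 48, 8, 59, 3, 6, 1, 2] cursor@8
After 5 (insert_before(42)): list=[56, 96, 48, 42, 8, 59, 3, 6, 1, 2] cursor@8
After 6 (delete_current): list=[56, 96, 48, 42, 59, 3, 6, 1, 2] cursor@59
After 7 (delete_current): list=[56, 96, 48, 42, 3, 6, 1, 2] cursor@3
After 8 (next): list=[56, 96, 48, 42, 3, 6, 1, 2] cursor@6
After 9 (insert_before(89)): list=[56, 96, 48, 42, 3, 89, 6, 1, 2] cursor@6

Answer: 6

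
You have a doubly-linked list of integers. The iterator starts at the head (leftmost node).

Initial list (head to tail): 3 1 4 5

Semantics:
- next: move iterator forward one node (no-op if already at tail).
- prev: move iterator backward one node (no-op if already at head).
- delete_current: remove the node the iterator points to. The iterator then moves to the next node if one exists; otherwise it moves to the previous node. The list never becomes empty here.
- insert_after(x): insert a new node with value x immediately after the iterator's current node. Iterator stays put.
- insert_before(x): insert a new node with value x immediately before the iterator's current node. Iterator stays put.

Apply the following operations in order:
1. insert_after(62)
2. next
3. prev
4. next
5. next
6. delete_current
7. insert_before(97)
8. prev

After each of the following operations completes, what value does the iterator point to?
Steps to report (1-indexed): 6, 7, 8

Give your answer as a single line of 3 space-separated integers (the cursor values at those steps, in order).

Answer: 4 4 97

Derivation:
After 1 (insert_after(62)): list=[3, 62, 1, 4, 5] cursor@3
After 2 (next): list=[3, 62, 1, 4, 5] cursor@62
After 3 (prev): list=[3, 62, 1, 4, 5] cursor@3
After 4 (next): list=[3, 62, 1, 4, 5] cursor@62
After 5 (next): list=[3, 62, 1, 4, 5] cursor@1
After 6 (delete_current): list=[3, 62, 4, 5] cursor@4
After 7 (insert_before(97)): list=[3, 62, 97, 4, 5] cursor@4
After 8 (prev): list=[3, 62, 97, 4, 5] cursor@97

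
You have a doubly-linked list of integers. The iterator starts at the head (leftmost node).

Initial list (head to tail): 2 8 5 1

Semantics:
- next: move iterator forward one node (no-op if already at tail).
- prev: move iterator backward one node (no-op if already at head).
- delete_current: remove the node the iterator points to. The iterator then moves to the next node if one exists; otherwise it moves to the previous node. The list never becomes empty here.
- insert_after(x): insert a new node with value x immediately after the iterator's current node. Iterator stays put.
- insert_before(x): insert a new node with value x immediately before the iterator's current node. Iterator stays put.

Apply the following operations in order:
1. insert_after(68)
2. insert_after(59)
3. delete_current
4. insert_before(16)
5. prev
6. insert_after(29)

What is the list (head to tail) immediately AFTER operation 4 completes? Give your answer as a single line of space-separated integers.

After 1 (insert_after(68)): list=[2, 68, 8, 5, 1] cursor@2
After 2 (insert_after(59)): list=[2, 59, 68, 8, 5, 1] cursor@2
After 3 (delete_current): list=[59, 68, 8, 5, 1] cursor@59
After 4 (insert_before(16)): list=[16, 59, 68, 8, 5, 1] cursor@59

Answer: 16 59 68 8 5 1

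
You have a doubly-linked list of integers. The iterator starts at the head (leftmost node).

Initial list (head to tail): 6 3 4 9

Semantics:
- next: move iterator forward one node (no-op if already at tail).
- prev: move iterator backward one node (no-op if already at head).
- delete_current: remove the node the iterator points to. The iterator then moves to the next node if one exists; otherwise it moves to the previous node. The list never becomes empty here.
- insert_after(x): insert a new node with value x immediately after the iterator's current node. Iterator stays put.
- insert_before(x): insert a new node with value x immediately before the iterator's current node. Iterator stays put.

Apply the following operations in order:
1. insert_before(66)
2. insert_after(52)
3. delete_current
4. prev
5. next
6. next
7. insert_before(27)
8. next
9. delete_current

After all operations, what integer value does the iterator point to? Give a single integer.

Answer: 9

Derivation:
After 1 (insert_before(66)): list=[66, 6, 3, 4, 9] cursor@6
After 2 (insert_after(52)): list=[66, 6, 52, 3, 4, 9] cursor@6
After 3 (delete_current): list=[66, 52, 3, 4, 9] cursor@52
After 4 (prev): list=[66, 52, 3, 4, 9] cursor@66
After 5 (next): list=[66, 52, 3, 4, 9] cursor@52
After 6 (next): list=[66, 52, 3, 4, 9] cursor@3
After 7 (insert_before(27)): list=[66, 52, 27, 3, 4, 9] cursor@3
After 8 (next): list=[66, 52, 27, 3, 4, 9] cursor@4
After 9 (delete_current): list=[66, 52, 27, 3, 9] cursor@9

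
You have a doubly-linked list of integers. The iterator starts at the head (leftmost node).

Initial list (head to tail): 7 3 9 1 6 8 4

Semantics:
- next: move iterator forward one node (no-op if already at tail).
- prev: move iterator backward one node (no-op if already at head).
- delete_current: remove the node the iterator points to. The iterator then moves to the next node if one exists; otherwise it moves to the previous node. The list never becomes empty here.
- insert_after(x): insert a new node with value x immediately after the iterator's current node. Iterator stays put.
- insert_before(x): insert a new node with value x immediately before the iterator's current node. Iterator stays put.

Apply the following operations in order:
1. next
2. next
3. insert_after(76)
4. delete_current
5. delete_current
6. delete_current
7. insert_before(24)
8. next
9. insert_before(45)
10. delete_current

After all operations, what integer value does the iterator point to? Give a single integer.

After 1 (next): list=[7, 3, 9, 1, 6, 8, 4] cursor@3
After 2 (next): list=[7, 3, 9, 1, 6, 8, 4] cursor@9
After 3 (insert_after(76)): list=[7, 3, 9, 76, 1, 6, 8, 4] cursor@9
After 4 (delete_current): list=[7, 3, 76, 1, 6, 8, 4] cursor@76
After 5 (delete_current): list=[7, 3, 1, 6, 8, 4] cursor@1
After 6 (delete_current): list=[7, 3, 6, 8, 4] cursor@6
After 7 (insert_before(24)): list=[7, 3, 24, 6, 8, 4] cursor@6
After 8 (next): list=[7, 3, 24, 6, 8, 4] cursor@8
After 9 (insert_before(45)): list=[7, 3, 24, 6, 45, 8, 4] cursor@8
After 10 (delete_current): list=[7, 3, 24, 6, 45, 4] cursor@4

Answer: 4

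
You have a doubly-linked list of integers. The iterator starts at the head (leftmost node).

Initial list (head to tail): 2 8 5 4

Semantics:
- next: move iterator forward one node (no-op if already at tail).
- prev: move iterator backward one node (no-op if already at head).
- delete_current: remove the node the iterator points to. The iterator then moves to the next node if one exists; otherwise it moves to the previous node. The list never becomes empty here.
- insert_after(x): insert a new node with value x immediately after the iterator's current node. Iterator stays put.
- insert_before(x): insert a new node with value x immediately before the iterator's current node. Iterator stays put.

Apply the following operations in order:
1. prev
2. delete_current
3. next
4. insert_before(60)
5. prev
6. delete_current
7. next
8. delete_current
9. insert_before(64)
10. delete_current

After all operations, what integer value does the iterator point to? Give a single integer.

Answer: 64

Derivation:
After 1 (prev): list=[2, 8, 5, 4] cursor@2
After 2 (delete_current): list=[8, 5, 4] cursor@8
After 3 (next): list=[8, 5, 4] cursor@5
After 4 (insert_before(60)): list=[8, 60, 5, 4] cursor@5
After 5 (prev): list=[8, 60, 5, 4] cursor@60
After 6 (delete_current): list=[8, 5, 4] cursor@5
After 7 (next): list=[8, 5, 4] cursor@4
After 8 (delete_current): list=[8, 5] cursor@5
After 9 (insert_before(64)): list=[8, 64, 5] cursor@5
After 10 (delete_current): list=[8, 64] cursor@64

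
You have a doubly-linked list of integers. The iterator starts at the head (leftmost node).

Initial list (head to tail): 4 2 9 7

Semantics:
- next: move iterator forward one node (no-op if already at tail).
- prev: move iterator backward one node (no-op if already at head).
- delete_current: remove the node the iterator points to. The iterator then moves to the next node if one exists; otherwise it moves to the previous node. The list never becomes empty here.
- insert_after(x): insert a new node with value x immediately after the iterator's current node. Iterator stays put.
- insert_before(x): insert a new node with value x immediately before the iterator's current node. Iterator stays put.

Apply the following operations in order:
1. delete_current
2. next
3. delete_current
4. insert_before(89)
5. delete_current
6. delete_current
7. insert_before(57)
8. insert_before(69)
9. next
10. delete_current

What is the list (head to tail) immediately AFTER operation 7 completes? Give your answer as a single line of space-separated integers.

Answer: 57 2

Derivation:
After 1 (delete_current): list=[2, 9, 7] cursor@2
After 2 (next): list=[2, 9, 7] cursor@9
After 3 (delete_current): list=[2, 7] cursor@7
After 4 (insert_before(89)): list=[2, 89, 7] cursor@7
After 5 (delete_current): list=[2, 89] cursor@89
After 6 (delete_current): list=[2] cursor@2
After 7 (insert_before(57)): list=[57, 2] cursor@2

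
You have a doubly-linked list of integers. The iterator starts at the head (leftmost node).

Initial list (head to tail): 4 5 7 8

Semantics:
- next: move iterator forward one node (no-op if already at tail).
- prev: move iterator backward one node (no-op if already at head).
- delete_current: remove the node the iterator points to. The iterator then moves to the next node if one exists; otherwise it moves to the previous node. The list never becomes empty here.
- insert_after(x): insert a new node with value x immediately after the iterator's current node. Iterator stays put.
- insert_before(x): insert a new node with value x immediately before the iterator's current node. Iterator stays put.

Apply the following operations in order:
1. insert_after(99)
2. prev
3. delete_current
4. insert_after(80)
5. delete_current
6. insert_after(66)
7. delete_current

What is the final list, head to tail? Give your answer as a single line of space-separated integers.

After 1 (insert_after(99)): list=[4, 99, 5, 7, 8] cursor@4
After 2 (prev): list=[4, 99, 5, 7, 8] cursor@4
After 3 (delete_current): list=[99, 5, 7, 8] cursor@99
After 4 (insert_after(80)): list=[99, 80, 5, 7, 8] cursor@99
After 5 (delete_current): list=[80, 5, 7, 8] cursor@80
After 6 (insert_after(66)): list=[80, 66, 5, 7, 8] cursor@80
After 7 (delete_current): list=[66, 5, 7, 8] cursor@66

Answer: 66 5 7 8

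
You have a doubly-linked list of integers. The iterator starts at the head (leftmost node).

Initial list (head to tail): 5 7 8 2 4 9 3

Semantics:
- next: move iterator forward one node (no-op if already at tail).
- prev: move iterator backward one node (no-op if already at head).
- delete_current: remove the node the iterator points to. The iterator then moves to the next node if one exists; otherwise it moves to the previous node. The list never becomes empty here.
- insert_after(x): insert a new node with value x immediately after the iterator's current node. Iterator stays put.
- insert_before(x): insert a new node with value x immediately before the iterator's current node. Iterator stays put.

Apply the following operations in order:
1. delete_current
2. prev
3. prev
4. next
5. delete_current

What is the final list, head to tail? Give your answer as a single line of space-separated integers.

Answer: 7 2 4 9 3

Derivation:
After 1 (delete_current): list=[7, 8, 2, 4, 9, 3] cursor@7
After 2 (prev): list=[7, 8, 2, 4, 9, 3] cursor@7
After 3 (prev): list=[7, 8, 2, 4, 9, 3] cursor@7
After 4 (next): list=[7, 8, 2, 4, 9, 3] cursor@8
After 5 (delete_current): list=[7, 2, 4, 9, 3] cursor@2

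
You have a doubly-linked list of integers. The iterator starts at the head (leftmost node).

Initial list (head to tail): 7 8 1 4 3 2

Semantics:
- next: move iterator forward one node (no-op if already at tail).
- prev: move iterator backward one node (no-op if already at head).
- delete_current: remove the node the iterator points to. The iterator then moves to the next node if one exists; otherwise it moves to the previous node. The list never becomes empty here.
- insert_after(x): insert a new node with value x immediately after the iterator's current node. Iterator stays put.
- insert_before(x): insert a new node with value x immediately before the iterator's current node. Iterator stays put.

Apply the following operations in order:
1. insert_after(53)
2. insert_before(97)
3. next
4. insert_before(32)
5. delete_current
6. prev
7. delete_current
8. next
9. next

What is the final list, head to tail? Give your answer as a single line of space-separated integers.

After 1 (insert_after(53)): list=[7, 53, 8, 1, 4, 3, 2] cursor@7
After 2 (insert_before(97)): list=[97, 7, 53, 8, 1, 4, 3, 2] cursor@7
After 3 (next): list=[97, 7, 53, 8, 1, 4, 3, 2] cursor@53
After 4 (insert_before(32)): list=[97, 7, 32, 53, 8, 1, 4, 3, 2] cursor@53
After 5 (delete_current): list=[97, 7, 32, 8, 1, 4, 3, 2] cursor@8
After 6 (prev): list=[97, 7, 32, 8, 1, 4, 3, 2] cursor@32
After 7 (delete_current): list=[97, 7, 8, 1, 4, 3, 2] cursor@8
After 8 (next): list=[97, 7, 8, 1, 4, 3, 2] cursor@1
After 9 (next): list=[97, 7, 8, 1, 4, 3, 2] cursor@4

Answer: 97 7 8 1 4 3 2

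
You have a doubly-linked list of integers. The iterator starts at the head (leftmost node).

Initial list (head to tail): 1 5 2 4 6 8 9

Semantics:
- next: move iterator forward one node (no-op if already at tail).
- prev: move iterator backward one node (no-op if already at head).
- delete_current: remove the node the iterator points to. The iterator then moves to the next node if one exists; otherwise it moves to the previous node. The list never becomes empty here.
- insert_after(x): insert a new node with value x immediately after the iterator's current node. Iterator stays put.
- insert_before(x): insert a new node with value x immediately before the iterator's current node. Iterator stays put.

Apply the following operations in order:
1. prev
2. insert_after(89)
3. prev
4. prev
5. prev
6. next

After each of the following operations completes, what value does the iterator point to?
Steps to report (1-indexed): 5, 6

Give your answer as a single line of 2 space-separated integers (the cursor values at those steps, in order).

After 1 (prev): list=[1, 5, 2, 4, 6, 8, 9] cursor@1
After 2 (insert_after(89)): list=[1, 89, 5, 2, 4, 6, 8, 9] cursor@1
After 3 (prev): list=[1, 89, 5, 2, 4, 6, 8, 9] cursor@1
After 4 (prev): list=[1, 89, 5, 2, 4, 6, 8, 9] cursor@1
After 5 (prev): list=[1, 89, 5, 2, 4, 6, 8, 9] cursor@1
After 6 (next): list=[1, 89, 5, 2, 4, 6, 8, 9] cursor@89

Answer: 1 89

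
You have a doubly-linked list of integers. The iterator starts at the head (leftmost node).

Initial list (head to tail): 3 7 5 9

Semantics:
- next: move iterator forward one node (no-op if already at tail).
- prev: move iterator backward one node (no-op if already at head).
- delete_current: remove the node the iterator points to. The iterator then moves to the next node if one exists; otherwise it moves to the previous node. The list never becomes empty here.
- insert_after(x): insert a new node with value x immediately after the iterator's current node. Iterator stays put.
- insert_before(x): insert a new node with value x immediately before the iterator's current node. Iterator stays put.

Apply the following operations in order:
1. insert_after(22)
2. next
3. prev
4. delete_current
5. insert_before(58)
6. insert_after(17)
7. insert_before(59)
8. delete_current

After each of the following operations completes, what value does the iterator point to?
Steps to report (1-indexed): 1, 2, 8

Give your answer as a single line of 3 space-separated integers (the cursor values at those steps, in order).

Answer: 3 22 17

Derivation:
After 1 (insert_after(22)): list=[3, 22, 7, 5, 9] cursor@3
After 2 (next): list=[3, 22, 7, 5, 9] cursor@22
After 3 (prev): list=[3, 22, 7, 5, 9] cursor@3
After 4 (delete_current): list=[22, 7, 5, 9] cursor@22
After 5 (insert_before(58)): list=[58, 22, 7, 5, 9] cursor@22
After 6 (insert_after(17)): list=[58, 22, 17, 7, 5, 9] cursor@22
After 7 (insert_before(59)): list=[58, 59, 22, 17, 7, 5, 9] cursor@22
After 8 (delete_current): list=[58, 59, 17, 7, 5, 9] cursor@17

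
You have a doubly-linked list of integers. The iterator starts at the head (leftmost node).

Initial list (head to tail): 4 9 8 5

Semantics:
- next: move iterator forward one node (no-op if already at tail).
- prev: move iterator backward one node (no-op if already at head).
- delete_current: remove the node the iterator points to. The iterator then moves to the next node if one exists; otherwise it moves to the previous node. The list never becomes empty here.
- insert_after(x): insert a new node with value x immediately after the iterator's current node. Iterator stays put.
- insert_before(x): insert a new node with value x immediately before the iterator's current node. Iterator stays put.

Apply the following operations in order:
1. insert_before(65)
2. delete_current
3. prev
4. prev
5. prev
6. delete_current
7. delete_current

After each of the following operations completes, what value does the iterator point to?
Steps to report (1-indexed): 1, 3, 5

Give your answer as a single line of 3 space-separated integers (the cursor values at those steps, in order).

After 1 (insert_before(65)): list=[65, 4, 9, 8, 5] cursor@4
After 2 (delete_current): list=[65, 9, 8, 5] cursor@9
After 3 (prev): list=[65, 9, 8, 5] cursor@65
After 4 (prev): list=[65, 9, 8, 5] cursor@65
After 5 (prev): list=[65, 9, 8, 5] cursor@65
After 6 (delete_current): list=[9, 8, 5] cursor@9
After 7 (delete_current): list=[8, 5] cursor@8

Answer: 4 65 65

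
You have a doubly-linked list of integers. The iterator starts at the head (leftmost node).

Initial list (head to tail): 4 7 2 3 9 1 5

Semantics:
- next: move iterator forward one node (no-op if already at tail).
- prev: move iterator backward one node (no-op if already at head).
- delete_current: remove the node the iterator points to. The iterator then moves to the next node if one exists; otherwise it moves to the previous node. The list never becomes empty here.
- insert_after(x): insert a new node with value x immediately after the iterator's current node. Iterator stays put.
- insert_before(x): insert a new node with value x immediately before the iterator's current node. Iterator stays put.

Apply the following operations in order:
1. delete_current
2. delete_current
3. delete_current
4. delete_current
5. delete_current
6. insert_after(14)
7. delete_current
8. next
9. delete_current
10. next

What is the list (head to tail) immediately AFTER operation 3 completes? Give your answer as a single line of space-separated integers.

After 1 (delete_current): list=[7, 2, 3, 9, 1, 5] cursor@7
After 2 (delete_current): list=[2, 3, 9, 1, 5] cursor@2
After 3 (delete_current): list=[3, 9, 1, 5] cursor@3

Answer: 3 9 1 5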